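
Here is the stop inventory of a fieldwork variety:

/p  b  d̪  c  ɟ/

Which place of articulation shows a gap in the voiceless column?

Voiceless: /p/ (bilabial), /c/ (palatal).
Voiced: /b/ (bilabial), /d̪/ (dental), /ɟ/ (palatal).
Every place of articulation has a voiceless member except dental, where /t̪/ would be expected.

dental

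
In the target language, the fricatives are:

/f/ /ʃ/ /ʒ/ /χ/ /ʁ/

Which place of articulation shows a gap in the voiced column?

labiodental

place of articulation  voiceless  voiced  
labiodental       f         —       
postalveolar      ʃ         ʒ       
uvular            χ         ʁ       
Every place of articulation has a voiced member except labiodental, where /v/ would be expected.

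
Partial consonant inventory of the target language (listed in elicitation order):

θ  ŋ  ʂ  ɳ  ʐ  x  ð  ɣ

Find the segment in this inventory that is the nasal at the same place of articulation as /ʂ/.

/ʂ/ is a voiceless retroflex fricative.
The nasal at the same place is a retroflex nasal — in this inventory, /ɳ/.

/ɳ/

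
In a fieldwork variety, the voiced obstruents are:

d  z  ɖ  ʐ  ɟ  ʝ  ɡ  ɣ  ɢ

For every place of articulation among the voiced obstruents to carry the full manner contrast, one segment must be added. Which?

alveolar: stop /d/, fricative /z/.
retroflex: stop /ɖ/, fricative /ʐ/.
palatal: stop /ɟ/, fricative /ʝ/.
velar: stop /ɡ/, fricative /ɣ/.
uvular: stop /ɢ/, fricative —.
The uvular row has no fricative member, so the gap is the uvular fricative /ʁ/.

/ʁ/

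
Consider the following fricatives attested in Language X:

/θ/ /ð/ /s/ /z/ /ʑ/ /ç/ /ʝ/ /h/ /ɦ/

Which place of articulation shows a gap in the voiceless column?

alveolo-palatal

place of articulation  voiceless  voiced  
dental            θ         ð       
alveolar          s         z       
alveolo-palatal   —         ʑ       
palatal           ç         ʝ       
glottal           h         ɦ       
Every place of articulation has a voiceless member except alveolo-palatal, where /ɕ/ would be expected.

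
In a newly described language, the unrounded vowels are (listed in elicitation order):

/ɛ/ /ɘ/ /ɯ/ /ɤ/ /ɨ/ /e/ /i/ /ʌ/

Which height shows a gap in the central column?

high: front /i/, central /ɨ/, back /ɯ/.
high-mid: front /e/, central /ɘ/, back /ɤ/.
low-mid: front /ɛ/, central —, back /ʌ/.
Every height has a central member except low-mid, where /ɜ/ would be expected.

low-mid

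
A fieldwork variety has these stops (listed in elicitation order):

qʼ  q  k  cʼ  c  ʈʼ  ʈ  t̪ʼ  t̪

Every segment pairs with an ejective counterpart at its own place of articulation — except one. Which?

/k/

Dental: /t̪/ ~ /t̪ʼ/
Retroflex: /ʈ/ ~ /ʈʼ/
Palatal: /c/ ~ /cʼ/
Uvular: /q/ ~ /qʼ/
Velar: only /k/ (plain); no ejective partner.
So /k/ is the unpaired segment.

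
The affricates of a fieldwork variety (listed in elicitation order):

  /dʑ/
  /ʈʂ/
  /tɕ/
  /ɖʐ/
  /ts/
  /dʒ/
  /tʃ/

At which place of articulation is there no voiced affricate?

place of articulation  voiceless  voiced  
alveolar          ts        —       
postalveolar      tʃ        dʒ      
retroflex         ʈʂ        ɖʐ      
alveolo-palatal   tɕ        dʑ      
Every place of articulation has a voiced member except alveolar, where /dz/ would be expected.

alveolar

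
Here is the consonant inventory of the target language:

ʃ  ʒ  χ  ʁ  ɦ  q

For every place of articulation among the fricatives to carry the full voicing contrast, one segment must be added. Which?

Voiceless: /ʃ/ (postalveolar), /χ/ (uvular).
Voiced: /ʒ/ (postalveolar), /ʁ/ (uvular), /ɦ/ (glottal).
The glottal row has no voiceless member, so the gap is the voiceless glottal fricative /h/.

/h/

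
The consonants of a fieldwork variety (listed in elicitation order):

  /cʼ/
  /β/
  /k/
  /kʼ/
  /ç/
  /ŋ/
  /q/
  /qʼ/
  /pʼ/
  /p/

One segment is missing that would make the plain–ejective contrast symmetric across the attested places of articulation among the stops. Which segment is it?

place of articulation  plain     ejective
bilabial          p         pʼ      
palatal           —         cʼ      
velar             k         kʼ      
uvular            q         qʼ      
The palatal row has no plain member, so the gap is the plain palatal stop /c/.

/c/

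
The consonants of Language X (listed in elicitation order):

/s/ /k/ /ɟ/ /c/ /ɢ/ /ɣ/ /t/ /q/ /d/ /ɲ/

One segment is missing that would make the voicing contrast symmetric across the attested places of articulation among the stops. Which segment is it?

/ɡ/

Voiceless: /t/ (alveolar), /c/ (palatal), /k/ (velar), /q/ (uvular).
Voiced: /d/ (alveolar), /ɟ/ (palatal), /ɢ/ (uvular).
The velar row has no voiced member, so the gap is the voiced velar stop /ɡ/.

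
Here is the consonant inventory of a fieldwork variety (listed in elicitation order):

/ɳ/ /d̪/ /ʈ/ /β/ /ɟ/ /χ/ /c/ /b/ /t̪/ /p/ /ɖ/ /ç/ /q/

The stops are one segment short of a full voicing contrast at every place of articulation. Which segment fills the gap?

Voiceless: /p/ (bilabial), /t̪/ (dental), /ʈ/ (retroflex), /c/ (palatal), /q/ (uvular).
Voiced: /b/ (bilabial), /d̪/ (dental), /ɖ/ (retroflex), /ɟ/ (palatal).
The uvular row has no voiced member, so the gap is the voiced uvular stop /ɢ/.

/ɢ/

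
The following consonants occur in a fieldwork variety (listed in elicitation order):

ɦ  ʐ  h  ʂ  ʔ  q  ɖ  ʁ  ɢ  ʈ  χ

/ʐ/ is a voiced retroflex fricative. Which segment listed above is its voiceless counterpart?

/ʂ/

The voiceless counterpart is a voiceless retroflex fricative — in this inventory, /ʂ/.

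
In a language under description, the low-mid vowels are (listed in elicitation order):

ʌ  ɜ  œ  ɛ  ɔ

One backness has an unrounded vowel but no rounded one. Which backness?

central

Unrounded: /ɛ/ (front), /ɜ/ (central), /ʌ/ (back).
Rounded: /œ/ (front), /ɔ/ (back).
Every backness has a rounded member except central, where /ɞ/ would be expected.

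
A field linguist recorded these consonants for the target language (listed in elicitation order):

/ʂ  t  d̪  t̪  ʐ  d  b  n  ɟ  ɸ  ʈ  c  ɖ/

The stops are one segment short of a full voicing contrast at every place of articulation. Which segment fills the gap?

bilabial: voiceless —, voiced /b/.
dental: voiceless /t̪/, voiced /d̪/.
alveolar: voiceless /t/, voiced /d/.
retroflex: voiceless /ʈ/, voiced /ɖ/.
palatal: voiceless /c/, voiced /ɟ/.
The bilabial row has no voiceless member, so the gap is the voiceless bilabial stop /p/.

/p/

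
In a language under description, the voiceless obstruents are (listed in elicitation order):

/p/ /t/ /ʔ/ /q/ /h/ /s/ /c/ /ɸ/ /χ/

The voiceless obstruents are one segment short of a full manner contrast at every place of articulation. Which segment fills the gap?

/ç/

Stop: /p/ (bilabial), /t/ (alveolar), /c/ (palatal), /q/ (uvular), /ʔ/ (glottal).
Fricative: /ɸ/ (bilabial), /s/ (alveolar), /χ/ (uvular), /h/ (glottal).
The palatal row has no fricative member, so the gap is the palatal fricative /ç/.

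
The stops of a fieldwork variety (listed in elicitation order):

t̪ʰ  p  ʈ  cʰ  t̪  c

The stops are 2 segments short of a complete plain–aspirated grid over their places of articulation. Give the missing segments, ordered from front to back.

/pʰ/, /ʈʰ/

place of articulation  plain     aspirated
bilabial          p         —       
dental            t̪        t̪ʰ     
retroflex         ʈ         —       
palatal           c         cʰ      
Gaps, from front to back: bilabial lacks aspirated (/pʰ/); retroflex lacks aspirated (/ʈʰ/).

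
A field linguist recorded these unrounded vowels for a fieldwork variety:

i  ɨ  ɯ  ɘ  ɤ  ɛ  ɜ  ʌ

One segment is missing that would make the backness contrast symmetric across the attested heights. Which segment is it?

/e/

height            front     central   back    
high              i         ɨ         ɯ       
high-mid          —         ɘ         ɤ       
low-mid           ɛ         ɜ         ʌ       
The high-mid row has no front member, so the gap is the high-mid front unrounded vowel /e/.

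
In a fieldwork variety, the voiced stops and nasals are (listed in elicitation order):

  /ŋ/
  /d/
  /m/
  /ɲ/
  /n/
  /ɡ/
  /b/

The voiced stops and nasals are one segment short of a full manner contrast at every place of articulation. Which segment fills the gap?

/ɟ/

place of articulation  oral stop  nasal   
bilabial          b         m       
alveolar          d         n       
palatal           —         ɲ       
velar             ɡ         ŋ       
The palatal row has no oral stop member, so the gap is the palatal oral stop /ɟ/.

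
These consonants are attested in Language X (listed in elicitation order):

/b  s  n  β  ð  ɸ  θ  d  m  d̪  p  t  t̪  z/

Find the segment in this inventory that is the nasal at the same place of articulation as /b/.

/b/ is a voiced bilabial stop.
The nasal at the same place is a bilabial nasal — in this inventory, /m/.

/m/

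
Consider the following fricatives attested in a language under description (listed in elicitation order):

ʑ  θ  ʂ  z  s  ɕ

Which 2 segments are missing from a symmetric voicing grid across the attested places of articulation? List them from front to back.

/ð/, /ʐ/

dental: voiceless /θ/, voiced —.
alveolar: voiceless /s/, voiced /z/.
retroflex: voiceless /ʂ/, voiced —.
alveolo-palatal: voiceless /ɕ/, voiced /ʑ/.
Gaps, from front to back: dental lacks voiced (/ð/); retroflex lacks voiced (/ʐ/).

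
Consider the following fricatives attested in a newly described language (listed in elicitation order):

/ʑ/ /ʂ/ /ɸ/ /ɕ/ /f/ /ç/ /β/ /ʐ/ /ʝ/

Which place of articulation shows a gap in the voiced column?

Voiceless: /ɸ/ (bilabial), /f/ (labiodental), /ʂ/ (retroflex), /ɕ/ (alveolo-palatal), /ç/ (palatal).
Voiced: /β/ (bilabial), /ʐ/ (retroflex), /ʑ/ (alveolo-palatal), /ʝ/ (palatal).
Every place of articulation has a voiced member except labiodental, where /v/ would be expected.

labiodental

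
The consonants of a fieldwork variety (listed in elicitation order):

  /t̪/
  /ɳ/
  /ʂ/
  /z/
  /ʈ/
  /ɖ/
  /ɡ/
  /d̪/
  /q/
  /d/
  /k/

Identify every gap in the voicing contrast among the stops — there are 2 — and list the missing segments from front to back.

/t/, /ɢ/

dental: voiceless /t̪/, voiced /d̪/.
alveolar: voiceless —, voiced /d/.
retroflex: voiceless /ʈ/, voiced /ɖ/.
velar: voiceless /k/, voiced /ɡ/.
uvular: voiceless /q/, voiced —.
Gaps, from front to back: alveolar lacks voiceless (/t/); uvular lacks voiced (/ɢ/).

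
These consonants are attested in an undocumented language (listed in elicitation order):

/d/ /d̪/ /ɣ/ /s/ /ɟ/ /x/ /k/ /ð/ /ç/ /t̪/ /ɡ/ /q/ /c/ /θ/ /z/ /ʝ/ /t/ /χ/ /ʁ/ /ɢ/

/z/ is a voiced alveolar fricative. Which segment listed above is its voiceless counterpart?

/s/

The voiceless counterpart is a voiceless alveolar fricative — in this inventory, /s/.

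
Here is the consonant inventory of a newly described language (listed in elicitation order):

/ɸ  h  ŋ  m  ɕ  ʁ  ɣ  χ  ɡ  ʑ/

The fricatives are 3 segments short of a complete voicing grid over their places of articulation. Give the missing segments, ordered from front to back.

/β/, /x/, /ɦ/

Voiceless: /ɸ/ (bilabial), /ɕ/ (alveolo-palatal), /χ/ (uvular), /h/ (glottal).
Voiced: /ʑ/ (alveolo-palatal), /ɣ/ (velar), /ʁ/ (uvular).
Gaps, from front to back: bilabial lacks voiced (/β/); velar lacks voiceless (/x/); glottal lacks voiced (/ɦ/).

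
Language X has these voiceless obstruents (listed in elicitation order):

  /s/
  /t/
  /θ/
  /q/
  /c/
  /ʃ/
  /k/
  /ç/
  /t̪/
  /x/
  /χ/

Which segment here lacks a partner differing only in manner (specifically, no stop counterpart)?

Dental: /t̪/ ~ /θ/
Alveolar: /t/ ~ /s/
Palatal: /c/ ~ /ç/
Velar: /k/ ~ /x/
Uvular: /q/ ~ /χ/
Postalveolar: only /ʃ/ (fricative); no stop partner.
So /ʃ/ is the unpaired segment.

/ʃ/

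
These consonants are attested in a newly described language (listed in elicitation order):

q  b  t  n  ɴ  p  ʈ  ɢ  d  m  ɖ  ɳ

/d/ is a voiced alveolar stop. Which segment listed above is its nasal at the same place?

/n/

The nasal at the same place is an alveolar nasal — in this inventory, /n/.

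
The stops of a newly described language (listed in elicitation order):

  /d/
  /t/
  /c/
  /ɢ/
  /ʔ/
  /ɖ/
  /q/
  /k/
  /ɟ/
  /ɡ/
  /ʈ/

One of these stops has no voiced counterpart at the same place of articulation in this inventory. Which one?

Alveolar: /t/ ~ /d/
Retroflex: /ʈ/ ~ /ɖ/
Palatal: /c/ ~ /ɟ/
Velar: /k/ ~ /ɡ/
Uvular: /q/ ~ /ɢ/
Glottal: only /ʔ/ (voiceless); no voiced partner.
So /ʔ/ is the unpaired segment.

/ʔ/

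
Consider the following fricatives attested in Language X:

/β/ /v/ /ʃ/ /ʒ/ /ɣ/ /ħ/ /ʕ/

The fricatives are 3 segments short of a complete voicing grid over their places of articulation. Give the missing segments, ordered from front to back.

/ɸ/, /f/, /x/

bilabial: voiceless —, voiced /β/.
labiodental: voiceless —, voiced /v/.
postalveolar: voiceless /ʃ/, voiced /ʒ/.
velar: voiceless —, voiced /ɣ/.
pharyngeal: voiceless /ħ/, voiced /ʕ/.
Gaps, from front to back: bilabial lacks voiceless (/ɸ/); labiodental lacks voiceless (/f/); velar lacks voiceless (/x/).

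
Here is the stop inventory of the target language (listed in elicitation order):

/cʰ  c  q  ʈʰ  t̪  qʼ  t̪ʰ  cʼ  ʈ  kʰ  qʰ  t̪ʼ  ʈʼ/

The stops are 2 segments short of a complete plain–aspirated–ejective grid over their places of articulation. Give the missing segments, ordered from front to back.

/k/, /kʼ/

dental: plain /t̪/, aspirated /t̪ʰ/, ejective /t̪ʼ/.
retroflex: plain /ʈ/, aspirated /ʈʰ/, ejective /ʈʼ/.
palatal: plain /c/, aspirated /cʰ/, ejective /cʼ/.
velar: plain —, aspirated /kʰ/, ejective —.
uvular: plain /q/, aspirated /qʰ/, ejective /qʼ/.
Gaps, from front to back: velar lacks plain (/k/); velar lacks ejective (/kʼ/).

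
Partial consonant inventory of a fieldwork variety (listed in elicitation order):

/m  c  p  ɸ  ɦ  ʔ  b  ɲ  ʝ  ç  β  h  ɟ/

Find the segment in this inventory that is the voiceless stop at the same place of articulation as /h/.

/h/ is a voiceless glottal fricative.
The voiceless stop at the same place is a voiceless glottal stop — in this inventory, /ʔ/.

/ʔ/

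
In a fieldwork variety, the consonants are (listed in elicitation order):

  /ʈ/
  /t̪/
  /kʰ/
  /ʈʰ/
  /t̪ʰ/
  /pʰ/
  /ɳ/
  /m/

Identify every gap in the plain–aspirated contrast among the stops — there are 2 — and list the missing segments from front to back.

place of articulation  plain     aspirated
bilabial          —         pʰ      
dental            t̪        t̪ʰ     
retroflex         ʈ         ʈʰ      
velar             —         kʰ      
Gaps, from front to back: bilabial lacks plain (/p/); velar lacks plain (/k/).

/p/, /k/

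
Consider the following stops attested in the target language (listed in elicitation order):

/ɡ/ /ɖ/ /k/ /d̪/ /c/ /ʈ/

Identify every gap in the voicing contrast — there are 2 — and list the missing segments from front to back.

dental: voiceless —, voiced /d̪/.
retroflex: voiceless /ʈ/, voiced /ɖ/.
palatal: voiceless /c/, voiced —.
velar: voiceless /k/, voiced /ɡ/.
Gaps, from front to back: dental lacks voiceless (/t̪/); palatal lacks voiced (/ɟ/).

/t̪/, /ɟ/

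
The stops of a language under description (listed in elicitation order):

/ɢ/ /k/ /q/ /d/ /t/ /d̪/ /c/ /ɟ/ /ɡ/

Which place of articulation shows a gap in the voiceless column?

place of articulation  voiceless  voiced  
dental            —         d̪      
alveolar          t         d       
palatal           c         ɟ       
velar             k         ɡ       
uvular            q         ɢ       
Every place of articulation has a voiceless member except dental, where /t̪/ would be expected.

dental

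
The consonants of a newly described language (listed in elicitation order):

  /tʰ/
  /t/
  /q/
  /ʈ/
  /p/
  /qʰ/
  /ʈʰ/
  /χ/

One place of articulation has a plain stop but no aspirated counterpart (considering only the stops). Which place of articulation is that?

bilabial: plain /p/, aspirated —.
alveolar: plain /t/, aspirated /tʰ/.
retroflex: plain /ʈ/, aspirated /ʈʰ/.
uvular: plain /q/, aspirated /qʰ/.
Every place of articulation has an aspirated member except bilabial, where /pʰ/ would be expected.

bilabial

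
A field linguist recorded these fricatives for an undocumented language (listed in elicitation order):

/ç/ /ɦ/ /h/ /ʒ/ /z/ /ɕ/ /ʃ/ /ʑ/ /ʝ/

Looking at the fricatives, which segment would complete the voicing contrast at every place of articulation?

/s/

alveolar: voiceless —, voiced /z/.
postalveolar: voiceless /ʃ/, voiced /ʒ/.
alveolo-palatal: voiceless /ɕ/, voiced /ʑ/.
palatal: voiceless /ç/, voiced /ʝ/.
glottal: voiceless /h/, voiced /ɦ/.
The alveolar row has no voiceless member, so the gap is the voiceless alveolar fricative /s/.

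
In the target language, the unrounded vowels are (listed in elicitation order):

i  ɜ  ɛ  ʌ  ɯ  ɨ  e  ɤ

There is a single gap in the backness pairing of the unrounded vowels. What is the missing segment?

height            front     central   back    
high              i         ɨ         ɯ       
high-mid          e         —         ɤ       
low-mid           ɛ         ɜ         ʌ       
The high-mid row has no central member, so the gap is the high-mid central unrounded vowel /ɘ/.

/ɘ/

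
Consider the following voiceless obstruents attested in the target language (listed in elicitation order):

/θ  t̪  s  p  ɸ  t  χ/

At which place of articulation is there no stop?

bilabial: stop /p/, fricative /ɸ/.
dental: stop /t̪/, fricative /θ/.
alveolar: stop /t/, fricative /s/.
uvular: stop —, fricative /χ/.
Every place of articulation has a stop member except uvular, where /q/ would be expected.

uvular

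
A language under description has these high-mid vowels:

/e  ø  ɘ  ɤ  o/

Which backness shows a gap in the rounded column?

central

Unrounded: /e/ (front), /ɘ/ (central), /ɤ/ (back).
Rounded: /ø/ (front), /o/ (back).
Every backness has a rounded member except central, where /ɵ/ would be expected.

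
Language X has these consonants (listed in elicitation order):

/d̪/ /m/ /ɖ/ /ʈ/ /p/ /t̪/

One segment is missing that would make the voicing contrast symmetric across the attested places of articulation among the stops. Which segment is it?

place of articulation  voiceless  voiced  
bilabial          p         —       
dental            t̪        d̪      
retroflex         ʈ         ɖ       
The bilabial row has no voiced member, so the gap is the voiced bilabial stop /b/.

/b/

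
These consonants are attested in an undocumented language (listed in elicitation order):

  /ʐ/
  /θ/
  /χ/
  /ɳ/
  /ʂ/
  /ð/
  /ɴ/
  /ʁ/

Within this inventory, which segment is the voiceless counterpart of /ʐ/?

/ʐ/ is a voiced retroflex fricative.
The voiceless counterpart is a voiceless retroflex fricative — in this inventory, /ʂ/.

/ʂ/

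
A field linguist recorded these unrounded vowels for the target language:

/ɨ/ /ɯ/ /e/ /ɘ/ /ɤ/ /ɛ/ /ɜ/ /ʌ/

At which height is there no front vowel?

height            front     central   back    
high              —         ɨ         ɯ       
high-mid          e         ɘ         ɤ       
low-mid           ɛ         ɜ         ʌ       
Every height has a front member except high, where /i/ would be expected.

high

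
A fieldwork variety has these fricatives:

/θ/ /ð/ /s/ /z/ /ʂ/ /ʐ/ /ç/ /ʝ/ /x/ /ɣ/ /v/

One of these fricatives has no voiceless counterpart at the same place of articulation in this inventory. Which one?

/v/

Dental: /θ/ ~ /ð/
Alveolar: /s/ ~ /z/
Retroflex: /ʂ/ ~ /ʐ/
Palatal: /ç/ ~ /ʝ/
Velar: /x/ ~ /ɣ/
Labiodental: only /v/ (voiced); no voiceless partner.
So /v/ is the unpaired segment.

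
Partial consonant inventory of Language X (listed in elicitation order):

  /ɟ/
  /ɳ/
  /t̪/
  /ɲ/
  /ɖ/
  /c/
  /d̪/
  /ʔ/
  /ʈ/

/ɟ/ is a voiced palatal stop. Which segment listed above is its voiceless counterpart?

/c/

The voiceless counterpart is a voiceless palatal stop — in this inventory, /c/.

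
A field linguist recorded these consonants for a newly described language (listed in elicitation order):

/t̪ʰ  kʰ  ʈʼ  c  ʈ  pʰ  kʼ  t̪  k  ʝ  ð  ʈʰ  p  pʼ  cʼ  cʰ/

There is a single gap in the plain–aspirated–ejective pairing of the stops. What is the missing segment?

/t̪ʼ/

place of articulation  plain     aspirated  ejective
bilabial          p         pʰ        pʼ      
dental            t̪        t̪ʰ       —       
retroflex         ʈ         ʈʰ        ʈʼ      
palatal           c         cʰ        cʼ      
velar             k         kʰ        kʼ      
The dental row has no ejective member, so the gap is the ejective dental stop /t̪ʼ/.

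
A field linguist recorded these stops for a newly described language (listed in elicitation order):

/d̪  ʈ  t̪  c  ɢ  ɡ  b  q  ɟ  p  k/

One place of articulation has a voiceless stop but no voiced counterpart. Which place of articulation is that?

bilabial: voiceless /p/, voiced /b/.
dental: voiceless /t̪/, voiced /d̪/.
retroflex: voiceless /ʈ/, voiced —.
palatal: voiceless /c/, voiced /ɟ/.
velar: voiceless /k/, voiced /ɡ/.
uvular: voiceless /q/, voiced /ɢ/.
Every place of articulation has a voiced member except retroflex, where /ɖ/ would be expected.

retroflex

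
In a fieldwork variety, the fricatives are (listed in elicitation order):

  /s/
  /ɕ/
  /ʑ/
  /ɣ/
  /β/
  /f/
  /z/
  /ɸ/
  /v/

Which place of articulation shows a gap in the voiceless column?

Voiceless: /ɸ/ (bilabial), /f/ (labiodental), /s/ (alveolar), /ɕ/ (alveolo-palatal).
Voiced: /β/ (bilabial), /v/ (labiodental), /z/ (alveolar), /ʑ/ (alveolo-palatal), /ɣ/ (velar).
Every place of articulation has a voiceless member except velar, where /x/ would be expected.

velar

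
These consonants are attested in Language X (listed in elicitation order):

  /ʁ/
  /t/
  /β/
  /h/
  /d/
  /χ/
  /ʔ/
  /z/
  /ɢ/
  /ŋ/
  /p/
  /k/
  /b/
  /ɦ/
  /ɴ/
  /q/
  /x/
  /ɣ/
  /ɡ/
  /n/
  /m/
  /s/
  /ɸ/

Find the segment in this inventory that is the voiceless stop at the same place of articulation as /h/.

/h/ is a voiceless glottal fricative.
The voiceless stop at the same place is a voiceless glottal stop — in this inventory, /ʔ/.

/ʔ/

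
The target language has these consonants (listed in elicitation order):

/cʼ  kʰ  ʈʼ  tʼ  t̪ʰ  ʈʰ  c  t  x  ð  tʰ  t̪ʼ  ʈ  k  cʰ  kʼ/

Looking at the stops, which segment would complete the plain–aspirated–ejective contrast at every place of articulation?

/t̪/

Plain: /t/ (alveolar), /ʈ/ (retroflex), /c/ (palatal), /k/ (velar).
Aspirated: /t̪ʰ/ (dental), /tʰ/ (alveolar), /ʈʰ/ (retroflex), /cʰ/ (palatal), /kʰ/ (velar).
Ejective: /t̪ʼ/ (dental), /tʼ/ (alveolar), /ʈʼ/ (retroflex), /cʼ/ (palatal), /kʼ/ (velar).
The dental row has no plain member, so the gap is the plain dental stop /t̪/.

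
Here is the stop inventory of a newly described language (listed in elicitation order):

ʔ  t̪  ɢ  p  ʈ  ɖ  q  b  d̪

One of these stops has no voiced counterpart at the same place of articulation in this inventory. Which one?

/ʔ/

Bilabial: /p/ ~ /b/
Dental: /t̪/ ~ /d̪/
Retroflex: /ʈ/ ~ /ɖ/
Uvular: /q/ ~ /ɢ/
Glottal: only /ʔ/ (voiceless); no voiced partner.
So /ʔ/ is the unpaired segment.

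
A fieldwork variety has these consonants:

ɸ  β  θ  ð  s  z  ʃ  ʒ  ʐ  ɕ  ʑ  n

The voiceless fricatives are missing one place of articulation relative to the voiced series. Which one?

place of articulation  voiceless  voiced  
bilabial          ɸ         β       
dental            θ         ð       
alveolar          s         z       
postalveolar      ʃ         ʒ       
retroflex         —         ʐ       
alveolo-palatal   ɕ         ʑ       
Every place of articulation has a voiceless member except retroflex, where /ʂ/ would be expected.

retroflex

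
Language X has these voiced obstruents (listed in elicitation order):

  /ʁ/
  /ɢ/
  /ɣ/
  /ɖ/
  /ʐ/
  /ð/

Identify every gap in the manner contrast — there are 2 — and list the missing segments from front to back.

/d̪/, /ɡ/

dental: stop —, fricative /ð/.
retroflex: stop /ɖ/, fricative /ʐ/.
velar: stop —, fricative /ɣ/.
uvular: stop /ɢ/, fricative /ʁ/.
Gaps, from front to back: dental lacks stop (/d̪/); velar lacks stop (/ɡ/).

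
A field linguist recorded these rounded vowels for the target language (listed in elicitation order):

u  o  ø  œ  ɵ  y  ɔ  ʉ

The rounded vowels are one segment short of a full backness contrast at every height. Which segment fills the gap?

height            front     central   back    
high              y         ʉ         u       
high-mid          ø         ɵ         o       
low-mid           œ         —         ɔ       
The low-mid row has no central member, so the gap is the low-mid central rounded vowel /ɞ/.

/ɞ/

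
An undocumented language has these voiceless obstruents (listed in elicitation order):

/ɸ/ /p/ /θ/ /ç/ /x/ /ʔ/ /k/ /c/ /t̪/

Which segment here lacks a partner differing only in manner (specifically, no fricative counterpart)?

/ʔ/

Bilabial: /p/ ~ /ɸ/
Dental: /t̪/ ~ /θ/
Palatal: /c/ ~ /ç/
Velar: /k/ ~ /x/
Glottal: only /ʔ/ (stop); no fricative partner.
So /ʔ/ is the unpaired segment.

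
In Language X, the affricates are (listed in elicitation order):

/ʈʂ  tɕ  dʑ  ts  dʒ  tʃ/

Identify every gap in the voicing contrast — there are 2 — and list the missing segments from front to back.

alveolar: voiceless /ts/, voiced —.
postalveolar: voiceless /tʃ/, voiced /dʒ/.
retroflex: voiceless /ʈʂ/, voiced —.
alveolo-palatal: voiceless /tɕ/, voiced /dʑ/.
Gaps, from front to back: alveolar lacks voiced (/dz/); retroflex lacks voiced (/ɖʐ/).

/dz/, /ɖʐ/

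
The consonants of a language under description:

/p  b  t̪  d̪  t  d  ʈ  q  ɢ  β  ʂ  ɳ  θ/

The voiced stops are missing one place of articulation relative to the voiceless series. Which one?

Voiceless: /p/ (bilabial), /t̪/ (dental), /t/ (alveolar), /ʈ/ (retroflex), /q/ (uvular).
Voiced: /b/ (bilabial), /d̪/ (dental), /d/ (alveolar), /ɢ/ (uvular).
Every place of articulation has a voiced member except retroflex, where /ɖ/ would be expected.

retroflex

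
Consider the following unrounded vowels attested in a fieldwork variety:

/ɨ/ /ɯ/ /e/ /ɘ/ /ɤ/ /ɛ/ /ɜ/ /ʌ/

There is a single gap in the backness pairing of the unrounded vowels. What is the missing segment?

/i/

high: front —, central /ɨ/, back /ɯ/.
high-mid: front /e/, central /ɘ/, back /ɤ/.
low-mid: front /ɛ/, central /ɜ/, back /ʌ/.
The high row has no front member, so the gap is the high front unrounded vowel /i/.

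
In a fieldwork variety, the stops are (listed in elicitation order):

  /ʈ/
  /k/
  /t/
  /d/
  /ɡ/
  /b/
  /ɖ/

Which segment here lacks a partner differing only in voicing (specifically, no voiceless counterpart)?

Alveolar: /t/ ~ /d/
Retroflex: /ʈ/ ~ /ɖ/
Velar: /k/ ~ /ɡ/
Bilabial: only /b/ (voiced); no voiceless partner.
So /b/ is the unpaired segment.

/b/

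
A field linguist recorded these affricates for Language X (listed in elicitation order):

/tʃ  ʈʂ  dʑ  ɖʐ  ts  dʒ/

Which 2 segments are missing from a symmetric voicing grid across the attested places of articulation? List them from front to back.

place of articulation  voiceless  voiced  
alveolar          ts        —       
postalveolar      tʃ        dʒ      
retroflex         ʈʂ        ɖʐ      
alveolo-palatal   —         dʑ      
Gaps, from front to back: alveolar lacks voiced (/dz/); alveolo-palatal lacks voiceless (/tɕ/).

/dz/, /tɕ/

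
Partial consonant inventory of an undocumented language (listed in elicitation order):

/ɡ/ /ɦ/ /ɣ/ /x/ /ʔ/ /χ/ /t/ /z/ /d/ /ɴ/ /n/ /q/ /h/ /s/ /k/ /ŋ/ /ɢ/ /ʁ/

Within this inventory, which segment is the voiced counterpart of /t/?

/d/

/t/ is a voiceless alveolar stop.
The voiced counterpart is a voiced alveolar stop — in this inventory, /d/.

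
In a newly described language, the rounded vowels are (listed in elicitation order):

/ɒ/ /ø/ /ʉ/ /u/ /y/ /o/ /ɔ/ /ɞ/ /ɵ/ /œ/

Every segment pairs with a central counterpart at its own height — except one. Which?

High: /y/ ~ /ʉ/ ~ /u/
High-mid: /ø/ ~ /ɵ/ ~ /o/
Low-mid: /œ/ ~ /ɞ/ ~ /ɔ/
Low: only /ɒ/ (back); no central partner.
So /ɒ/ is the unpaired segment.

/ɒ/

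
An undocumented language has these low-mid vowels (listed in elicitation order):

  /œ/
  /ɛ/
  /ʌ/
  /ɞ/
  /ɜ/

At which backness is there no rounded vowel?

back

Unrounded: /ɛ/ (front), /ɜ/ (central), /ʌ/ (back).
Rounded: /œ/ (front), /ɞ/ (central).
Every backness has a rounded member except back, where /ɔ/ would be expected.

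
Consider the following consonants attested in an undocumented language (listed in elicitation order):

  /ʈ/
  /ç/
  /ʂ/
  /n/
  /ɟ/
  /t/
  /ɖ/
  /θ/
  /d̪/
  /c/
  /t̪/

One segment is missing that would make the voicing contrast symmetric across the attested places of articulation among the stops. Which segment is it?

dental: voiceless /t̪/, voiced /d̪/.
alveolar: voiceless /t/, voiced —.
retroflex: voiceless /ʈ/, voiced /ɖ/.
palatal: voiceless /c/, voiced /ɟ/.
The alveolar row has no voiced member, so the gap is the voiced alveolar stop /d/.

/d/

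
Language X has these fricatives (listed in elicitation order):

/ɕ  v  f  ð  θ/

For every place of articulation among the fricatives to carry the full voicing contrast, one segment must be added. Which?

/ʑ/

labiodental: voiceless /f/, voiced /v/.
dental: voiceless /θ/, voiced /ð/.
alveolo-palatal: voiceless /ɕ/, voiced —.
The alveolo-palatal row has no voiced member, so the gap is the voiced alveolo-palatal fricative /ʑ/.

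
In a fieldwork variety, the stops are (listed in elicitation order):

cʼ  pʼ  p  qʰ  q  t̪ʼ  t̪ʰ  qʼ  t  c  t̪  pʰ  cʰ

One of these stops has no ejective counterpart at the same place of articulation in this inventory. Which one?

Bilabial: /p/ ~ /pʰ/ ~ /pʼ/
Dental: /t̪/ ~ /t̪ʰ/ ~ /t̪ʼ/
Palatal: /c/ ~ /cʰ/ ~ /cʼ/
Uvular: /q/ ~ /qʰ/ ~ /qʼ/
Alveolar: only /t/ (plain); no ejective partner.
So /t/ is the unpaired segment.

/t/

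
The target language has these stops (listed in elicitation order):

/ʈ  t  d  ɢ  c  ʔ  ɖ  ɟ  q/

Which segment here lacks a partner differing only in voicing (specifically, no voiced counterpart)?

Alveolar: /t/ ~ /d/
Retroflex: /ʈ/ ~ /ɖ/
Palatal: /c/ ~ /ɟ/
Uvular: /q/ ~ /ɢ/
Glottal: only /ʔ/ (voiceless); no voiced partner.
So /ʔ/ is the unpaired segment.

/ʔ/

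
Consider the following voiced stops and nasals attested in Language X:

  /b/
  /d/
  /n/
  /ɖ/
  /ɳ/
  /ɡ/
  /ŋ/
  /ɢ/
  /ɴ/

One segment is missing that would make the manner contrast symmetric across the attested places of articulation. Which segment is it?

/m/

Oral stop: /b/ (bilabial), /d/ (alveolar), /ɖ/ (retroflex), /ɡ/ (velar), /ɢ/ (uvular).
Nasal: /n/ (alveolar), /ɳ/ (retroflex), /ŋ/ (velar), /ɴ/ (uvular).
The bilabial row has no nasal member, so the gap is the bilabial nasal /m/.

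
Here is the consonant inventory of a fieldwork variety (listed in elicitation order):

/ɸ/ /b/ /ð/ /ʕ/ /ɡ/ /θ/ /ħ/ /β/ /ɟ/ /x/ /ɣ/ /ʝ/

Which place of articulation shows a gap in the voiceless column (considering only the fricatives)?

place of articulation  voiceless  voiced  
bilabial          ɸ         β       
dental            θ         ð       
palatal           —         ʝ       
velar             x         ɣ       
pharyngeal        ħ         ʕ       
Every place of articulation has a voiceless member except palatal, where /ç/ would be expected.

palatal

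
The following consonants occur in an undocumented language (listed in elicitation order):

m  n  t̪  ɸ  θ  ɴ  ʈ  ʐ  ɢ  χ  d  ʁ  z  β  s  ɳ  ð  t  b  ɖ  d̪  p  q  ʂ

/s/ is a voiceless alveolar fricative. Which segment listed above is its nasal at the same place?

/n/

The nasal at the same place is an alveolar nasal — in this inventory, /n/.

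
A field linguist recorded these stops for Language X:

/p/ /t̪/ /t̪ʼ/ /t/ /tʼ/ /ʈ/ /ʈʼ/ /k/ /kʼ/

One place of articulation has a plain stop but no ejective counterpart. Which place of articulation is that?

bilabial

place of articulation  plain     ejective
bilabial          p         —       
dental            t̪        t̪ʼ     
alveolar          t         tʼ      
retroflex         ʈ         ʈʼ      
velar             k         kʼ      
Every place of articulation has an ejective member except bilabial, where /pʼ/ would be expected.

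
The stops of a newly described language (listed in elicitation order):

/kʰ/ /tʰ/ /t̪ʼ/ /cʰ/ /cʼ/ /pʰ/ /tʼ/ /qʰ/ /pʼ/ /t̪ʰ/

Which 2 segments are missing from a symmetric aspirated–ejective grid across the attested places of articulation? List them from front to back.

/kʼ/, /qʼ/

bilabial: aspirated /pʰ/, ejective /pʼ/.
dental: aspirated /t̪ʰ/, ejective /t̪ʼ/.
alveolar: aspirated /tʰ/, ejective /tʼ/.
palatal: aspirated /cʰ/, ejective /cʼ/.
velar: aspirated /kʰ/, ejective —.
uvular: aspirated /qʰ/, ejective —.
Gaps, from front to back: velar lacks ejective (/kʼ/); uvular lacks ejective (/qʼ/).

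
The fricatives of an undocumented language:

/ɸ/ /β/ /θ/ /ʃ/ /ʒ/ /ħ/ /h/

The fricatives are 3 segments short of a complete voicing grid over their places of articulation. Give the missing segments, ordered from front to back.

place of articulation  voiceless  voiced  
bilabial          ɸ         β       
dental            θ         —       
postalveolar      ʃ         ʒ       
pharyngeal        ħ         —       
glottal           h         —       
Gaps, from front to back: dental lacks voiced (/ð/); pharyngeal lacks voiced (/ʕ/); glottal lacks voiced (/ɦ/).

/ð/, /ʕ/, /ɦ/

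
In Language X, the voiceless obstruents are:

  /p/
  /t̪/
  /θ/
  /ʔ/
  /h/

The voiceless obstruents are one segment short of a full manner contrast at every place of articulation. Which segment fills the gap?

place of articulation  stop      fricative
bilabial          p         —       
dental            t̪        θ       
glottal           ʔ         h       
The bilabial row has no fricative member, so the gap is the bilabial fricative /ɸ/.

/ɸ/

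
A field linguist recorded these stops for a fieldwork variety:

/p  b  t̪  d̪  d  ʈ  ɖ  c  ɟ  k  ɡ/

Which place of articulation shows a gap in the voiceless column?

alveolar

place of articulation  voiceless  voiced  
bilabial          p         b       
dental            t̪        d̪      
alveolar          —         d       
retroflex         ʈ         ɖ       
palatal           c         ɟ       
velar             k         ɡ       
Every place of articulation has a voiceless member except alveolar, where /t/ would be expected.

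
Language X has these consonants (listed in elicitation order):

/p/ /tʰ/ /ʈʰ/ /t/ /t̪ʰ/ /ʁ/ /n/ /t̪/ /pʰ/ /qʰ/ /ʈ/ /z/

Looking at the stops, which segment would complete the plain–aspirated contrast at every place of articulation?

/q/

place of articulation  plain     aspirated
bilabial          p         pʰ      
dental            t̪        t̪ʰ     
alveolar          t         tʰ      
retroflex         ʈ         ʈʰ      
uvular            —         qʰ      
The uvular row has no plain member, so the gap is the plain uvular stop /q/.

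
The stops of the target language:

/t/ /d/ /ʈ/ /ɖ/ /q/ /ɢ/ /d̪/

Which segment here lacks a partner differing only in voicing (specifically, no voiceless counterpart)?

/d̪/

Alveolar: /t/ ~ /d/
Retroflex: /ʈ/ ~ /ɖ/
Uvular: /q/ ~ /ɢ/
Dental: only /d̪/ (voiced); no voiceless partner.
So /d̪/ is the unpaired segment.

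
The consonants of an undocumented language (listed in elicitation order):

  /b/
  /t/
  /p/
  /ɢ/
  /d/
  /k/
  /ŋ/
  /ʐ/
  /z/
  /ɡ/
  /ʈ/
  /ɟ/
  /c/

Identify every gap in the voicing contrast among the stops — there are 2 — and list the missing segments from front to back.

place of articulation  voiceless  voiced  
bilabial          p         b       
alveolar          t         d       
retroflex         ʈ         —       
palatal           c         ɟ       
velar             k         ɡ       
uvular            —         ɢ       
Gaps, from front to back: retroflex lacks voiced (/ɖ/); uvular lacks voiceless (/q/).

/ɖ/, /q/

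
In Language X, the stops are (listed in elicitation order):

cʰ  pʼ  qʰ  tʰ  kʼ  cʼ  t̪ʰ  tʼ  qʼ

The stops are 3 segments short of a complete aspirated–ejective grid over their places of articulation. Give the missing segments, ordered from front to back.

/pʰ/, /t̪ʼ/, /kʰ/

bilabial: aspirated —, ejective /pʼ/.
dental: aspirated /t̪ʰ/, ejective —.
alveolar: aspirated /tʰ/, ejective /tʼ/.
palatal: aspirated /cʰ/, ejective /cʼ/.
velar: aspirated —, ejective /kʼ/.
uvular: aspirated /qʰ/, ejective /qʼ/.
Gaps, from front to back: bilabial lacks aspirated (/pʰ/); dental lacks ejective (/t̪ʼ/); velar lacks aspirated (/kʰ/).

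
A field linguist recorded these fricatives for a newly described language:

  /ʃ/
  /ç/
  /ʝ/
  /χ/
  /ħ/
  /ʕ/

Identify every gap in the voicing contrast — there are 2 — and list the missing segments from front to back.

place of articulation  voiceless  voiced  
postalveolar      ʃ         —       
palatal           ç         ʝ       
uvular            χ         —       
pharyngeal        ħ         ʕ       
Gaps, from front to back: postalveolar lacks voiced (/ʒ/); uvular lacks voiced (/ʁ/).

/ʒ/, /ʁ/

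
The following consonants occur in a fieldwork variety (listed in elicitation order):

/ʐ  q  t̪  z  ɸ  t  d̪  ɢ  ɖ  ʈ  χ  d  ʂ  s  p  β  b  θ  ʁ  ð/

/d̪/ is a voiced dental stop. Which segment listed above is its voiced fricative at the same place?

The voiced fricative at the same place is a voiced dental fricative — in this inventory, /ð/.

/ð/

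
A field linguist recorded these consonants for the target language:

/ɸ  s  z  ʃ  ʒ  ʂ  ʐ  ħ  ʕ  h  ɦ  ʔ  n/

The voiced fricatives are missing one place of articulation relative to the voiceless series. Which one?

bilabial

place of articulation  voiceless  voiced  
bilabial          ɸ         —       
alveolar          s         z       
postalveolar      ʃ         ʒ       
retroflex         ʂ         ʐ       
pharyngeal        ħ         ʕ       
glottal           h         ɦ       
Every place of articulation has a voiced member except bilabial, where /β/ would be expected.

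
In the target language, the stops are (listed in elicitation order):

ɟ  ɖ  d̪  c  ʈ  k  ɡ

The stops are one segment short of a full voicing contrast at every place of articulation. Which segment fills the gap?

/t̪/

dental: voiceless —, voiced /d̪/.
retroflex: voiceless /ʈ/, voiced /ɖ/.
palatal: voiceless /c/, voiced /ɟ/.
velar: voiceless /k/, voiced /ɡ/.
The dental row has no voiceless member, so the gap is the voiceless dental stop /t̪/.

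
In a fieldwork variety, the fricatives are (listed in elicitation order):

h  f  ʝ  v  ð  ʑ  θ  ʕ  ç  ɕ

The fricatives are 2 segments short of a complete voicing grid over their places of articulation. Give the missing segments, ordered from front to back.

/ħ/, /ɦ/

Voiceless: /f/ (labiodental), /θ/ (dental), /ɕ/ (alveolo-palatal), /ç/ (palatal), /h/ (glottal).
Voiced: /v/ (labiodental), /ð/ (dental), /ʑ/ (alveolo-palatal), /ʝ/ (palatal), /ʕ/ (pharyngeal).
Gaps, from front to back: pharyngeal lacks voiceless (/ħ/); glottal lacks voiced (/ɦ/).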